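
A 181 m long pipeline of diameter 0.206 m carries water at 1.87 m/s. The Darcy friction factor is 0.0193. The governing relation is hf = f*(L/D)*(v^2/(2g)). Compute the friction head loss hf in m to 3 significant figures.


hf = 0.0193 * (181/0.206) * (1.87^2 / (2*9.81))
hf = 3.02 m
Therefore the friction head loss hf = 3.02 m.


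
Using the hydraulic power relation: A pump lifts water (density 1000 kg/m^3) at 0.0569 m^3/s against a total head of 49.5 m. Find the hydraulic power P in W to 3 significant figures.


Approach: apply the hydraulic power relation, P = rho*g*Q*H.
P = 1000 * 9.81 * 0.0569 * 49.5 = 27600 W
Therefore the hydraulic power P = 27600 W.


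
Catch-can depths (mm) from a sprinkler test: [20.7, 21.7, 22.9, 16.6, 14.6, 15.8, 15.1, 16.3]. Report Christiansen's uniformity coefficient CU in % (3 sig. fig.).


Approach: apply Christiansen's uniformity coefficient, CU = (1 - mean_abs_deviation/mean)*100.
mean = 17.962 mm
mean |d_i - mean| = 2.8531 mm
CU = (1 - 2.8531/17.962)*100 = 84.1 %
Therefore Christiansen's uniformity coefficient CU = 84.1 %.


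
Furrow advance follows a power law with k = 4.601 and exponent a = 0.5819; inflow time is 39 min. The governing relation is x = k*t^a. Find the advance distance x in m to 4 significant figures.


x = 4.601 * 39^0.5819 = 38.79 m
Therefore the advance distance x = 38.79 m.


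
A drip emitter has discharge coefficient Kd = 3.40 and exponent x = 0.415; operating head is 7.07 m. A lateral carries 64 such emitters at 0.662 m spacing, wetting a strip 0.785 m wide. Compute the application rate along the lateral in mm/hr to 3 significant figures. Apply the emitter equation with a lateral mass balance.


Approach: apply the emitter equation with a lateral mass balance, q = Kd*h^x; Q = n*q; rate = Q/(n*spacing*width).
Step 1 — single emitter flow (q = Kd*h^x):
  q = 3.40 * 7.07^0.415 = 7.6558 L/hr
Step 2 — total lateral flow: Q = 64 * 7.6558 = 489.97 L/hr
Step 3 — wetted area: A = 64 * 0.662 * 0.785 = 33.259 m^2
Step 4 — application rate: Q/A = 489.97/33.259 = 14.7 mm/hr
Therefore the application rate along the lateral = 14.7 mm/hr.


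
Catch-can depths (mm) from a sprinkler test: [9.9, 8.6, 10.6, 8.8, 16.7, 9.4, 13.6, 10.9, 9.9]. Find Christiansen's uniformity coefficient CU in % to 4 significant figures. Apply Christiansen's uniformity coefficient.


Approach: apply Christiansen's uniformity coefficient, CU = (1 - mean_abs_deviation/mean)*100.
mean = 10.9333 mm
mean |d_i - mean| = 1.87407 mm
CU = (1 - 1.87407/10.9333)*100 = 82.86 %
Therefore Christiansen's uniformity coefficient CU = 82.86 %.


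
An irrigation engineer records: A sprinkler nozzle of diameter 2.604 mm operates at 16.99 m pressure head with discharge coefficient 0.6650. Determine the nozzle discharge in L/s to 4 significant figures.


Approach: apply the orifice equation, Q = Cd*A*sqrt(2*g*h), A = pi*(d/2)^2.
A = pi*(2.604e-3/2)^2 = 5.32564e-06 m^2
Q = 0.6650 * 5.32564e-06 * sqrt(2*9.81*16.99) * 1000 = 0.06466 L/s
Therefore the nozzle discharge = 0.06466 L/s.


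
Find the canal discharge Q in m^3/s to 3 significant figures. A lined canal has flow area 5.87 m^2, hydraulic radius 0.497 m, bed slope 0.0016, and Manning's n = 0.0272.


Approach: apply Manning's equation, Q = (1/n)*A*R^(2/3)*S^(1/2).
Q = (1/0.0272) * 5.87 * 0.497^(2/3) * 0.0016^(1/2) = 5.42 m^3/s
Therefore the canal discharge Q = 5.42 m^3/s.


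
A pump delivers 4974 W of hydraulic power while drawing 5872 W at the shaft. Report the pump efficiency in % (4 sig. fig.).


Approach: apply the efficiency ratio, eta = (P_out/P_in)*100.
eta = (4974 / 5872) * 100 = 84.71 %
Therefore the pump efficiency = 84.71 %.


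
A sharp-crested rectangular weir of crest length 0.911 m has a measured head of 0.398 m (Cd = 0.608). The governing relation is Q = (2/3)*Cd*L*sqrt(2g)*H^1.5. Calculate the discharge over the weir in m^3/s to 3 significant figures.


Q = (2/3)*0.608*0.911*sqrt(2*9.81)*0.398^1.5 = 0.411 m^3/s
Therefore the discharge over the weir = 0.411 m^3/s.


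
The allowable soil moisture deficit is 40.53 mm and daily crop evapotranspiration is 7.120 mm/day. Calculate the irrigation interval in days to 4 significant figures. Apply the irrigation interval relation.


Approach: apply the irrigation interval relation, interval = SMD / ETc.
interval = 40.53 / 7.120 = 5.692 days
Therefore the irrigation interval = 5.692 days.


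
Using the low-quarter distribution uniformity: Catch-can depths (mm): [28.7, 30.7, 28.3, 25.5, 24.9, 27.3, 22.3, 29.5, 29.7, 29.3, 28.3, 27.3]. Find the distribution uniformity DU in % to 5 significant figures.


Approach: apply the low-quarter distribution uniformity, DU = (mean of lowest quarter of readings / overall mean)*100.
sorted lowest 3 of 12: [22.3, 24.9, 25.5] -> mean = 24.23333 mm
overall mean = 27.65000 mm
DU = (24.23333/27.65000)*100 = 87.643 %
Therefore the distribution uniformity DU = 87.643 %.


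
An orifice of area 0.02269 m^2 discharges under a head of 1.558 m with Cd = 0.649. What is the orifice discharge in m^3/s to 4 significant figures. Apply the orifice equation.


Approach: apply the orifice equation, Q = Cd*A*sqrt(2*g*h).
Q = 0.649 * 0.02269 * sqrt(2*9.81*1.558) = 0.08142 m^3/s
Therefore the orifice discharge = 0.08142 m^3/s.


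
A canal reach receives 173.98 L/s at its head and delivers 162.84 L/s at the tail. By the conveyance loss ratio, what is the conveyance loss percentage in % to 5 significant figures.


Approach: apply the conveyance loss ratio, loss% = ((Q_head - Q_tail)/Q_head)*100.
loss = ((173.98 - 162.84)/173.98)*100 = 6.4030 %
Therefore the conveyance loss percentage = 6.4030 %.


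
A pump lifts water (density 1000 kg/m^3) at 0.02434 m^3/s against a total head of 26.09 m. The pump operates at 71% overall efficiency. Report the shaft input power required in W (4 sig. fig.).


Approach: apply hydraulic power then efficiency conversion, P = rho*g*Q*H; P_in = P/eta.
Step 1 — hydraulic power (P = rho*g*Q*H):
  P = 1000 * 9.81 * 0.02434 * 26.09 = 6229.65 W
Step 2 — input power: P_in = P/eta = 6229.65 / 0.71 = 8774 W
Therefore the shaft input power required = 8774 W.


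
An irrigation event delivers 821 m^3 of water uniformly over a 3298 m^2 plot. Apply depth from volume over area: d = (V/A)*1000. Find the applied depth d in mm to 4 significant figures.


d = (821 / 3298) * 1000 = 248.9 mm
Therefore the applied depth d = 248.9 mm.


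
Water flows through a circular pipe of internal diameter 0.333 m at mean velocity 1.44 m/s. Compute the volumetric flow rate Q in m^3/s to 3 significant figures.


Approach: apply the continuity equation for pipe flow, Q = A * v with A = pi*(D/2)^2.
A = pi*(0.333/2)^2 = 0.087092 m^2
Q = 0.087092 * 1.44 = 0.125 m^3/s
Therefore the volumetric flow rate Q = 0.125 m^3/s.


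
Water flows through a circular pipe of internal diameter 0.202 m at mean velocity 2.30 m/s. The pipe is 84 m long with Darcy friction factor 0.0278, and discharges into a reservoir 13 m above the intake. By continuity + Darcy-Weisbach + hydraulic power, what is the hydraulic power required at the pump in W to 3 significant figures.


Approach: apply continuity + Darcy-Weisbach + hydraulic power, Q = A*v; hf = f*(L/D)*(v^2/(2g)); H = static + hf; P = rho*g*Q*H.
Step 1 — flow rate (continuity, Q = A*v):
  A = pi*(0.202/2)^2 = 0.032047 m^2
  Q = 0.032047 * 2.30 = 0.073709 m^3/s
Step 2 — friction head loss (Darcy-Weisbach):
  hf = 0.0278 * (84/0.202) * (2.30^2 / (2*9.81))
  hf = 3.1169 m
Step 3 — total head: H = 13 + 3.1169 = 16.117 m
Step 4 — hydraulic power (P = rho*g*Q*H):
  P = 1000 * 9.81 * 0.073709 * 16.117 = 11700 W
Therefore the hydraulic power required at the pump = 11700 W.


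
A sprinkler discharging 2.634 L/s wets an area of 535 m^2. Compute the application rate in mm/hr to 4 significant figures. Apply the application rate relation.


Approach: apply the application rate relation, rate = (Q/A)*3600.
rate = (2.634 / 535) * 3600 = 17.72 mm/hr
Therefore the application rate = 17.72 mm/hr.


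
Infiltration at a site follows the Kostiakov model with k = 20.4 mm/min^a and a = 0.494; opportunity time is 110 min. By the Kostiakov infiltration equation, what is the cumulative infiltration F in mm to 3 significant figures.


Approach: apply the Kostiakov infiltration equation, F = k*t^a.
F = 20.4 * 110^0.494 = 208 mm
Therefore the cumulative infiltration F = 208 mm.


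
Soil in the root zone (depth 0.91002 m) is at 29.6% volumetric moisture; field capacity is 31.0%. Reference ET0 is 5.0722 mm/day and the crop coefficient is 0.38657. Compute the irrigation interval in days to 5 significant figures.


Approach: apply soil-water budget scheduling, SMD = (FC-theta)/100*depth*1000; ETc = ET0*Kc; interval = SMD/ETc.
Step 1 — soil moisture deficit:
  SMD = (31.0 - 29.6)/100 * 0.91002 * 1000 = 12.74028 mm
Step 2 — daily crop ET (ETc = ET0*Kc):
  ETc = 5.0722 * 0.38657 = 1.960760 mm/day
Step 3 — irrigation interval (SMD/ETc):
  interval = 12.74028 / 1.960760 = 6.4976 days
Therefore the irrigation interval = 6.4976 days.


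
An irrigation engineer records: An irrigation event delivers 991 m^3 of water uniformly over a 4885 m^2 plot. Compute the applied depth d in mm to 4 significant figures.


Approach: apply depth from volume over area, d = (V/A)*1000.
d = (991 / 4885) * 1000 = 202.9 mm
Therefore the applied depth d = 202.9 mm.


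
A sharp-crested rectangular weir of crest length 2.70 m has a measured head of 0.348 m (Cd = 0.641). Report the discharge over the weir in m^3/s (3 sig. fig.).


Approach: apply the rectangular weir equation, Q = (2/3)*Cd*L*sqrt(2g)*H^1.5.
Q = (2/3)*0.641*2.70*sqrt(2*9.81)*0.348^1.5 = 1.05 m^3/s
Therefore the discharge over the weir = 1.05 m^3/s.


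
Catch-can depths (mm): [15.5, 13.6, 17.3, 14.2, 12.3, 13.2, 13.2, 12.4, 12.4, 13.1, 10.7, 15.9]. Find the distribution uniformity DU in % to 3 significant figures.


Approach: apply the low-quarter distribution uniformity, DU = (mean of lowest quarter of readings / overall mean)*100.
sorted lowest 3 of 12: [10.7, 12.3, 12.4] -> mean = 11.800 mm
overall mean = 13.650 mm
DU = (11.800/13.650)*100 = 86.4 %
Therefore the distribution uniformity DU = 86.4 %.


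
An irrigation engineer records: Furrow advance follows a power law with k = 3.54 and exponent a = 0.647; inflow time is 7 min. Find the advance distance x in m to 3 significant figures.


Approach: apply the power-law advance function, x = k*t^a.
x = 3.54 * 7^0.647 = 12.5 m
Therefore the advance distance x = 12.5 m.


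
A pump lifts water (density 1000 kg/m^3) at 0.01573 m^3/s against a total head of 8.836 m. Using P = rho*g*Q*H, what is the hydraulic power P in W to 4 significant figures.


P = 1000 * 9.81 * 0.01573 * 8.836 = 1363 W
Therefore the hydraulic power P = 1363 W.


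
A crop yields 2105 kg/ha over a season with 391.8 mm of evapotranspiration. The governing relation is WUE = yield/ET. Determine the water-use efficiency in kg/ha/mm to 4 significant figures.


WUE = 2105 / 391.8 = 5.373 kg/ha/mm
Therefore the water-use efficiency = 5.373 kg/ha/mm.


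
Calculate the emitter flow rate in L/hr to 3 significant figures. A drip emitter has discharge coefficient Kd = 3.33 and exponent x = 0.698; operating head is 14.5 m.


Approach: apply the emitter characteristic equation, q = Kd * h^x.
q = 3.33 * 14.5^0.698 = 21.5 L/hr
Therefore the emitter flow rate = 21.5 L/hr.


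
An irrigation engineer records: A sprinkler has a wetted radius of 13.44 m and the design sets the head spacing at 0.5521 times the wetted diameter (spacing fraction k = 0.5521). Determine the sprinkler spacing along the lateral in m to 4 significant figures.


Approach: apply the sprinkler spacing rule (spacing as a fraction of wetted diameter), S = k*(2*R).
S = 0.5521 * (2 * 13.44) = 14.84 m
Therefore the sprinkler spacing along the lateral = 14.84 m.


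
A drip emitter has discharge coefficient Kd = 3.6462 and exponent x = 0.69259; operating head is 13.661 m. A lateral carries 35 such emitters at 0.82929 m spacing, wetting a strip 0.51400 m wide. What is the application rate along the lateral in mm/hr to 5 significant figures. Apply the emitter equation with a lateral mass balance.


Approach: apply the emitter equation with a lateral mass balance, q = Kd*h^x; Q = n*q; rate = Q/(n*spacing*width).
Step 1 — single emitter flow (q = Kd*h^x):
  q = 3.6462 * 13.661^0.69259 = 22.29792 L/hr
Step 2 — total lateral flow: Q = 35 * 22.29792 = 780.4271 L/hr
Step 3 — wetted area: A = 35 * 0.82929 * 0.51400 = 14.91893 m^2
Step 4 — application rate: Q/A = 780.4271/14.91893 = 52.311 mm/hr
Therefore the application rate along the lateral = 52.311 mm/hr.


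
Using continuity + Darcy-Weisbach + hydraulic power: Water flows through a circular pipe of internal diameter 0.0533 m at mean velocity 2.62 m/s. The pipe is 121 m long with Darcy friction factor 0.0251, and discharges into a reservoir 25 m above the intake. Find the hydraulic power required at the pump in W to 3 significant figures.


Approach: apply continuity + Darcy-Weisbach + hydraulic power, Q = A*v; hf = f*(L/D)*(v^2/(2g)); H = static + hf; P = rho*g*Q*H.
Step 1 — flow rate (continuity, Q = A*v):
  A = pi*(0.0533/2)^2 = 0.0022312 m^2
  Q = 0.0022312 * 2.62 = 0.0058458 m^3/s
Step 2 — friction head loss (Darcy-Weisbach):
  hf = 0.0251 * (121/0.0533) * (2.62^2 / (2*9.81))
  hf = 19.936 m
Step 3 — total head: H = 25 + 19.936 = 44.936 m
Step 4 — hydraulic power (P = rho*g*Q*H):
  P = 1000 * 9.81 * 0.0058458 * 44.936 = 2580 W
Therefore the hydraulic power required at the pump = 2580 W.


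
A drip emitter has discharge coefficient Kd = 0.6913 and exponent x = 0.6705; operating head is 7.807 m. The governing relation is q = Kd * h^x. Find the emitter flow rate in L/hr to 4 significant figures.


q = 0.6913 * 7.807^0.6705 = 2.742 L/hr
Therefore the emitter flow rate = 2.742 L/hr.


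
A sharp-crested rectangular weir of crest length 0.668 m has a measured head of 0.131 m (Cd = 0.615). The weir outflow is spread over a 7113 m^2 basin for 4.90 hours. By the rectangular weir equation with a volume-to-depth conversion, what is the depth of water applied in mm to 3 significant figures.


Approach: apply the rectangular weir equation with a volume-to-depth conversion, Q = (2/3)*Cd*L*sqrt(2g)*H^1.5; d = Q*t/A * 1000.
Step 1 — weir discharge:
  Q = (2/3)*0.615*0.668*sqrt(2*9.81)*0.131^1.5 = 0.057520 m^3/s
Step 2 — volume: V = 0.057520 * 4.90*3600 = 1014.6 m^3
Step 3 — depth: d = V/A * 1000 = 1014.6/7113 * 1000 = 143 mm
Therefore the depth of water applied = 143 mm.


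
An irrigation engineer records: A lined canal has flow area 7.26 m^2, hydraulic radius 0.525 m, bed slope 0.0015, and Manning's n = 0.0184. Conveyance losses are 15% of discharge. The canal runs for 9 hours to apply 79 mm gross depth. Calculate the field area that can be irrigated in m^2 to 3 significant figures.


Approach: apply Manning's equation with a conveyance and depth budget, Q = (1/n)*A*R^(2/3)*S^(1/2); Q_field = Q*(1-loss); Area = Q_field*t/(d/1000).
Step 1 — canal discharge (Manning's equation):
  Q = (1/0.0184) * 7.26 * 0.525^(2/3) * 0.0015^(1/2) = 9.9450 m^3/s
Step 2 — delivered flow: Q_field = 9.9450*(1 - 15/100) = 8.4532 m^3/s
Step 3 — volume delivered: V = 8.4532 * 9*3600 = 273880 m^3
Step 4 — area served: A = V / (depth/1000) = 273880 / 0.079 = 3470000 m^2
Therefore the field area that can be irrigated = 3470000 m^2.


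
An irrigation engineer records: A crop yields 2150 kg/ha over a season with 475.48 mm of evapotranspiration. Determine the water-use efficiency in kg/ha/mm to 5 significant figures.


Approach: apply the water-use efficiency ratio, WUE = yield/ET.
WUE = 2150 / 475.48 = 4.5217 kg/ha/mm
Therefore the water-use efficiency = 4.5217 kg/ha/mm.


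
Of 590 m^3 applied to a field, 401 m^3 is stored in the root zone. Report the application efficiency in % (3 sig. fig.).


Approach: apply the application efficiency ratio, Ea = (stored/applied)*100.
Ea = (401/590)*100 = 68.0 %
Therefore the application efficiency = 68.0 %.


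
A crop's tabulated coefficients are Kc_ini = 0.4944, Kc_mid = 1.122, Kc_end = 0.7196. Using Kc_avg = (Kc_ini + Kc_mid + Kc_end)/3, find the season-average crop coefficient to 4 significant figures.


Kc_avg = (0.4944 + 1.122 + 0.7196)/3 = 0.7787
Therefore the season-average crop coefficient = 0.7787.


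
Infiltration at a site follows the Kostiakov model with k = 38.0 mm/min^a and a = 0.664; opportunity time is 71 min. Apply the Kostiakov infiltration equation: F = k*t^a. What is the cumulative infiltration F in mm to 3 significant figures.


F = 38.0 * 71^0.664 = 644 mm
Therefore the cumulative infiltration F = 644 mm.


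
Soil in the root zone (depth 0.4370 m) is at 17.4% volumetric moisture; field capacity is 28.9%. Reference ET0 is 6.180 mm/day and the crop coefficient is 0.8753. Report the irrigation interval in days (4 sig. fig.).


Approach: apply soil-water budget scheduling, SMD = (FC-theta)/100*depth*1000; ETc = ET0*Kc; interval = SMD/ETc.
Step 1 — soil moisture deficit:
  SMD = (28.9 - 17.4)/100 * 0.4370 * 1000 = 50.2550 mm
Step 2 — daily crop ET (ETc = ET0*Kc):
  ETc = 6.180 * 0.8753 = 5.40935 mm/day
Step 3 — irrigation interval (SMD/ETc):
  interval = 50.2550 / 5.40935 = 9.290 days
Therefore the irrigation interval = 9.290 days.


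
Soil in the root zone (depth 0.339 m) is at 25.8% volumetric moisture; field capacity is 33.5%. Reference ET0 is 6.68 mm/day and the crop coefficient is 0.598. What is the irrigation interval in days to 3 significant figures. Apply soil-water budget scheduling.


Approach: apply soil-water budget scheduling, SMD = (FC-theta)/100*depth*1000; ETc = ET0*Kc; interval = SMD/ETc.
Step 1 — soil moisture deficit:
  SMD = (33.5 - 25.8)/100 * 0.339 * 1000 = 26.103 mm
Step 2 — daily crop ET (ETc = ET0*Kc):
  ETc = 6.68 * 0.598 = 3.9946 mm/day
Step 3 — irrigation interval (SMD/ETc):
  interval = 26.103 / 3.9946 = 6.53 days
Therefore the irrigation interval = 6.53 days.


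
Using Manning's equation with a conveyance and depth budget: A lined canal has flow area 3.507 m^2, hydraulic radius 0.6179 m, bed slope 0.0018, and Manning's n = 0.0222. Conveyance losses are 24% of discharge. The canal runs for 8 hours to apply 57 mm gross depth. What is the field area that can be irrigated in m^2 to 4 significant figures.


Approach: apply Manning's equation with a conveyance and depth budget, Q = (1/n)*A*R^(2/3)*S^(1/2); Q_field = Q*(1-loss); Area = Q_field*t/(d/1000).
Step 1 — canal discharge (Manning's equation):
  Q = (1/0.0222) * 3.507 * 0.6179^(2/3) * 0.0018^(1/2) = 4.86218 m^3/s
Step 2 — delivered flow: Q_field = 4.86218*(1 - 24/100) = 3.69526 m^3/s
Step 3 — volume delivered: V = 3.69526 * 8*3600 = 106423 m^3
Step 4 — area served: A = V / (depth/1000) = 106423 / 0.057 = 1867000 m^2
Therefore the field area that can be irrigated = 1867000 m^2.


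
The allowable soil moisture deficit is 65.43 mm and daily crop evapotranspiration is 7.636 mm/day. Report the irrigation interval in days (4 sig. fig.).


Approach: apply the irrigation interval relation, interval = SMD / ETc.
interval = 65.43 / 7.636 = 8.569 days
Therefore the irrigation interval = 8.569 days.


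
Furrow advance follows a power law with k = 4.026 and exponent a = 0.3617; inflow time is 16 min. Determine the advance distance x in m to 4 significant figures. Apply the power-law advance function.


Approach: apply the power-law advance function, x = k*t^a.
x = 4.026 * 16^0.3617 = 10.97 m
Therefore the advance distance x = 10.97 m.


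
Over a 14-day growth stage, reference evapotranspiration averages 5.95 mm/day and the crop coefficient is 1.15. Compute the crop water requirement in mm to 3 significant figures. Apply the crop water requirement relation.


Approach: apply the crop water requirement relation, CWR = ET0 * Kc * days.
CWR = 5.95 * 1.15 * 14 = 95.8 mm
Therefore the crop water requirement = 95.8 mm.


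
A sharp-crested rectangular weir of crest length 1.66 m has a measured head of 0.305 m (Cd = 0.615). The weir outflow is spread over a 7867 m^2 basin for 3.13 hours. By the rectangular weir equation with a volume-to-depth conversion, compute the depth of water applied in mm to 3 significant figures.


Approach: apply the rectangular weir equation with a volume-to-depth conversion, Q = (2/3)*Cd*L*sqrt(2g)*H^1.5; d = Q*t/A * 1000.
Step 1 — weir discharge:
  Q = (2/3)*0.615*1.66*sqrt(2*9.81)*0.305^1.5 = 0.50780 m^3/s
Step 2 — volume: V = 0.50780 * 3.13*3600 = 5721.9 m^3
Step 3 — depth: d = V/A * 1000 = 5721.9/7867 * 1000 = 727 mm
Therefore the depth of water applied = 727 mm.


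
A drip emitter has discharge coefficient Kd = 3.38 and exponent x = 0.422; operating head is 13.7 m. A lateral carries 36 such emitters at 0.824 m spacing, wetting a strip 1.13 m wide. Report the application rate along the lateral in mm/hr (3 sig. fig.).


Approach: apply the emitter equation with a lateral mass balance, q = Kd*h^x; Q = n*q; rate = Q/(n*spacing*width).
Step 1 — single emitter flow (q = Kd*h^x):
  q = 3.38 * 13.7^0.422 = 10.200 L/hr
Step 2 — total lateral flow: Q = 36 * 10.200 = 367.21 L/hr
Step 3 — wetted area: A = 36 * 0.824 * 1.13 = 33.520 m^2
Step 4 — application rate: Q/A = 367.21/33.520 = 11.0 mm/hr
Therefore the application rate along the lateral = 11.0 mm/hr.


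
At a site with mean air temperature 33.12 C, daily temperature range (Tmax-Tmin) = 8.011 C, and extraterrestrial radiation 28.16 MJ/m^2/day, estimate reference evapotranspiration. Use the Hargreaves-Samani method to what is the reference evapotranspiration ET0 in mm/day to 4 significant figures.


Approach: apply the Hargreaves-Samani method, ET0 = 0.0023*(Tmean+17.8)*sqrt(Tmax-Tmin)*0.408*Ra.
ET0 = 0.0023*(33.12+17.8)*sqrt(8.011)*0.408*28.16 = 3.808 mm/day
Therefore the reference evapotranspiration ET0 = 3.808 mm/day.


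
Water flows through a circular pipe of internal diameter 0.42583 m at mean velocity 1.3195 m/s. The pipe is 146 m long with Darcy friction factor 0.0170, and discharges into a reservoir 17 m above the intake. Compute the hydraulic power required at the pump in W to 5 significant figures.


Approach: apply continuity + Darcy-Weisbach + hydraulic power, Q = A*v; hf = f*(L/D)*(v^2/(2g)); H = static + hf; P = rho*g*Q*H.
Step 1 — flow rate (continuity, Q = A*v):
  A = pi*(0.42583/2)^2 = 0.1424172 m^2
  Q = 0.1424172 * 1.3195 = 0.1879195 m^3/s
Step 2 — friction head loss (Darcy-Weisbach):
  hf = 0.0170 * (146/0.42583) * (1.3195^2 / (2*9.81))
  hf = 0.5172319 m
Step 3 — total head: H = 17 + 0.5172319 = 17.51723 m
Step 4 — hydraulic power (P = rho*g*Q*H):
  P = 1000 * 9.81 * 0.1879195 * 17.51723 = 32293 W
Therefore the hydraulic power required at the pump = 32293 W.


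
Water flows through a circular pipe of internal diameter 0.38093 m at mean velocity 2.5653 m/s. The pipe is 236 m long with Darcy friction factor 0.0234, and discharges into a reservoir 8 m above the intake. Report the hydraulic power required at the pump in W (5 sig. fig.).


Approach: apply continuity + Darcy-Weisbach + hydraulic power, Q = A*v; hf = f*(L/D)*(v^2/(2g)); H = static + hf; P = rho*g*Q*H.
Step 1 — flow rate (continuity, Q = A*v):
  A = pi*(0.38093/2)^2 = 0.1139673 m^2
  Q = 0.1139673 * 2.5653 = 0.2923603 m^3/s
Step 2 — friction head loss (Darcy-Weisbach):
  hf = 0.0234 * (236/0.38093) * (2.5653^2 / (2*9.81))
  hf = 4.862504 m
Step 3 — total head: H = 8 + 4.862504 = 12.86250 m
Step 4 — hydraulic power (P = rho*g*Q*H):
  P = 1000 * 9.81 * 0.2923603 * 12.86250 = 36890 W
Therefore the hydraulic power required at the pump = 36890 W.


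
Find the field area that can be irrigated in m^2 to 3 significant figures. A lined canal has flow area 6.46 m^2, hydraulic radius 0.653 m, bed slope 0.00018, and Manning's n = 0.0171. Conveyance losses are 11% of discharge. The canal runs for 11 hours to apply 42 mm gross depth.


Approach: apply Manning's equation with a conveyance and depth budget, Q = (1/n)*A*R^(2/3)*S^(1/2); Q_field = Q*(1-loss); Area = Q_field*t/(d/1000).
Step 1 — canal discharge (Manning's equation):
  Q = (1/0.0171) * 6.46 * 0.653^(2/3) * 0.00018^(1/2) = 3.8149 m^3/s
Step 2 — delivered flow: Q_field = 3.8149*(1 - 11/100) = 3.3952 m^3/s
Step 3 — volume delivered: V = 3.3952 * 11*3600 = 134450 m^3
Step 4 — area served: A = V / (depth/1000) = 134450 / 0.042 = 3200000 m^2
Therefore the field area that can be irrigated = 3200000 m^2.


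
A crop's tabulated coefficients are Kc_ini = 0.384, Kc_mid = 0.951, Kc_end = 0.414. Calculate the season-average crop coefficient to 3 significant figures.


Approach: apply a simple seasonal average, Kc_avg = (Kc_ini + Kc_mid + Kc_end)/3.
Kc_avg = (0.384 + 0.951 + 0.414)/3 = 0.583
Therefore the season-average crop coefficient = 0.583.


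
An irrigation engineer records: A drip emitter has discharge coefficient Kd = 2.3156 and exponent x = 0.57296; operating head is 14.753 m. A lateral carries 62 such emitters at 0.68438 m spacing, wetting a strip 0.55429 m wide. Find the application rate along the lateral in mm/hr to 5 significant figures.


Approach: apply the emitter equation with a lateral mass balance, q = Kd*h^x; Q = n*q; rate = Q/(n*spacing*width).
Step 1 — single emitter flow (q = Kd*h^x):
  q = 2.3156 * 14.753^0.57296 = 10.82394 L/hr
Step 2 — total lateral flow: Q = 62 * 10.82394 = 671.0840 L/hr
Step 3 — wetted area: A = 62 * 0.68438 * 0.55429 = 23.51939 m^2
Step 4 — application rate: Q/A = 671.0840/23.51939 = 28.533 mm/hr
Therefore the application rate along the lateral = 28.533 mm/hr.


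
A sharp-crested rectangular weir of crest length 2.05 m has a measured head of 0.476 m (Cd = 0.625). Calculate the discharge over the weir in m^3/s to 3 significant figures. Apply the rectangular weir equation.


Approach: apply the rectangular weir equation, Q = (2/3)*Cd*L*sqrt(2g)*H^1.5.
Q = (2/3)*0.625*2.05*sqrt(2*9.81)*0.476^1.5 = 1.24 m^3/s
Therefore the discharge over the weir = 1.24 m^3/s.


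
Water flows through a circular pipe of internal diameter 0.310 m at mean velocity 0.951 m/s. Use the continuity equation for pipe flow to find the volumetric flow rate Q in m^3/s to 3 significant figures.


Approach: apply the continuity equation for pipe flow, Q = A * v with A = pi*(D/2)^2.
A = pi*(0.310/2)^2 = 0.075477 m^2
Q = 0.075477 * 0.951 = 0.0718 m^3/s
Therefore the volumetric flow rate Q = 0.0718 m^3/s.


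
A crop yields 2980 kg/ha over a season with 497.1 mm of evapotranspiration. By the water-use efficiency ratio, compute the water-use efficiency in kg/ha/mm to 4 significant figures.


Approach: apply the water-use efficiency ratio, WUE = yield/ET.
WUE = 2980 / 497.1 = 5.995 kg/ha/mm
Therefore the water-use efficiency = 5.995 kg/ha/mm.


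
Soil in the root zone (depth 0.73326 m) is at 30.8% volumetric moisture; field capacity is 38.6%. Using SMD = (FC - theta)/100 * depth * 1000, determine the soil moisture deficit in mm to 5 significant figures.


SMD = (38.6 - 30.8)/100 * 0.73326 * 1000 = 57.194 mm
Therefore the soil moisture deficit = 57.194 mm.


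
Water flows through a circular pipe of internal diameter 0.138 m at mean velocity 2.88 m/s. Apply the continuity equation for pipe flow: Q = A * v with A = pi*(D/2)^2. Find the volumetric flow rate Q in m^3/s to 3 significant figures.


A = pi*(0.138/2)^2 = 0.014957 m^2
Q = 0.014957 * 2.88 = 0.0431 m^3/s
Therefore the volumetric flow rate Q = 0.0431 m^3/s.


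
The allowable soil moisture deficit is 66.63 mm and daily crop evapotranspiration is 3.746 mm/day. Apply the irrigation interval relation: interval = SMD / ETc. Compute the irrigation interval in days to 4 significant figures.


interval = 66.63 / 3.746 = 17.79 days
Therefore the irrigation interval = 17.79 days.


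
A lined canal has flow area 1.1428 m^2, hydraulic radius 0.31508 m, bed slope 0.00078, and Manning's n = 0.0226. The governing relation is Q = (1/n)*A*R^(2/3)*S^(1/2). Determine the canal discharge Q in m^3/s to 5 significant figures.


Q = (1/0.0226) * 1.1428 * 0.31508^(2/3) * 0.00078^(1/2) = 0.65392 m^3/s
Therefore the canal discharge Q = 0.65392 m^3/s.


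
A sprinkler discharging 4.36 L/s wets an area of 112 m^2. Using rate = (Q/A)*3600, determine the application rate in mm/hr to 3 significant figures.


rate = (4.36 / 112) * 3600 = 140 mm/hr
Therefore the application rate = 140 mm/hr.


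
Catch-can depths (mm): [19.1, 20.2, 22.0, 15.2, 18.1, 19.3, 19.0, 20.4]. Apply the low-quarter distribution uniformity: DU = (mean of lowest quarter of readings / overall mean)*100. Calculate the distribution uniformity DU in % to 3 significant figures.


sorted lowest 2 of 8: [15.2, 18.1] -> mean = 16.650 mm
overall mean = 19.163 mm
DU = (16.650/19.163)*100 = 86.9 %
Therefore the distribution uniformity DU = 86.9 %.


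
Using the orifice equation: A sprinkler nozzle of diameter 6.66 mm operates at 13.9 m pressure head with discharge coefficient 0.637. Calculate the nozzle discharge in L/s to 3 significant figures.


Approach: apply the orifice equation, Q = Cd*A*sqrt(2*g*h), A = pi*(d/2)^2.
A = pi*(6.66e-3/2)^2 = 3.4837e-05 m^2
Q = 0.637 * 3.4837e-05 * sqrt(2*9.81*13.9) * 1000 = 0.366 L/s
Therefore the nozzle discharge = 0.366 L/s.


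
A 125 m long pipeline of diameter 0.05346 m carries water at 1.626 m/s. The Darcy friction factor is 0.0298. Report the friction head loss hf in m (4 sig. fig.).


Approach: apply the Darcy-Weisbach equation, hf = f*(L/D)*(v^2/(2g)).
hf = 0.0298 * (125/0.05346) * (1.626^2 / (2*9.81))
hf = 9.389 m
Therefore the friction head loss hf = 9.389 m.


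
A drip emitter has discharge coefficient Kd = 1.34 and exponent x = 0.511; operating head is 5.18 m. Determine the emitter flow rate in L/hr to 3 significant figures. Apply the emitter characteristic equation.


Approach: apply the emitter characteristic equation, q = Kd * h^x.
q = 1.34 * 5.18^0.511 = 3.11 L/hr
Therefore the emitter flow rate = 3.11 L/hr.


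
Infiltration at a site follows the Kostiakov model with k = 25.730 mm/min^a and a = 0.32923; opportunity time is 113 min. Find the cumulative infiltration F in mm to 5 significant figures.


Approach: apply the Kostiakov infiltration equation, F = k*t^a.
F = 25.730 * 113^0.32923 = 122.00 mm
Therefore the cumulative infiltration F = 122.00 mm.


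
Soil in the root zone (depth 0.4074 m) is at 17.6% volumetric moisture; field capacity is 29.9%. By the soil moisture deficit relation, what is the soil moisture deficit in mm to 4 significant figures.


Approach: apply the soil moisture deficit relation, SMD = (FC - theta)/100 * depth * 1000.
SMD = (29.9 - 17.6)/100 * 0.4074 * 1000 = 50.11 mm
Therefore the soil moisture deficit = 50.11 mm.


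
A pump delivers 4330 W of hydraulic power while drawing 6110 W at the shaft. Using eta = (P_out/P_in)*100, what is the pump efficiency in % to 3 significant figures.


eta = (4330 / 6110) * 100 = 70.9 %
Therefore the pump efficiency = 70.9 %.


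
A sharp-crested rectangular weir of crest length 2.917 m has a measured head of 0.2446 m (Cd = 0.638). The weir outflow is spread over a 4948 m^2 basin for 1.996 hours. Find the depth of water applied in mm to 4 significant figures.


Approach: apply the rectangular weir equation with a volume-to-depth conversion, Q = (2/3)*Cd*L*sqrt(2g)*H^1.5; d = Q*t/A * 1000.
Step 1 — weir discharge:
  Q = (2/3)*0.638*2.917*sqrt(2*9.81)*0.2446^1.5 = 0.664814 m^3/s
Step 2 — volume: V = 0.664814 * 1.996*3600 = 4777.09 m^3
Step 3 — depth: d = V/A * 1000 = 4777.09/4948 * 1000 = 965.5 mm
Therefore the depth of water applied = 965.5 mm.


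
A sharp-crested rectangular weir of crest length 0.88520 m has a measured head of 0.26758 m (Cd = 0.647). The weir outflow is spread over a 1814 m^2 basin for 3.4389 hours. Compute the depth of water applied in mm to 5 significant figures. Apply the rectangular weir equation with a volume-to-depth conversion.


Approach: apply the rectangular weir equation with a volume-to-depth conversion, Q = (2/3)*Cd*L*sqrt(2g)*H^1.5; d = Q*t/A * 1000.
Step 1 — weir discharge:
  Q = (2/3)*0.647*0.88520*sqrt(2*9.81)*0.26758^1.5 = 0.2340908 m^3/s
Step 2 — volume: V = 0.2340908 * 3.4389*3600 = 2898.054 m^3
Step 3 — depth: d = V/A * 1000 = 2898.054/1814 * 1000 = 1597.6 mm
Therefore the depth of water applied = 1597.6 mm.


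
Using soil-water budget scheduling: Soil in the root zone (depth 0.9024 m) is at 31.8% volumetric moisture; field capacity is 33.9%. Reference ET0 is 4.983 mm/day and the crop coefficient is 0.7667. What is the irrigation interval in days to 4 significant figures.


Approach: apply soil-water budget scheduling, SMD = (FC-theta)/100*depth*1000; ETc = ET0*Kc; interval = SMD/ETc.
Step 1 — soil moisture deficit:
  SMD = (33.9 - 31.8)/100 * 0.9024 * 1000 = 18.9504 mm
Step 2 — daily crop ET (ETc = ET0*Kc):
  ETc = 4.983 * 0.7667 = 3.82047 mm/day
Step 3 — irrigation interval (SMD/ETc):
  interval = 18.9504 / 3.82047 = 4.960 days
Therefore the irrigation interval = 4.960 days.


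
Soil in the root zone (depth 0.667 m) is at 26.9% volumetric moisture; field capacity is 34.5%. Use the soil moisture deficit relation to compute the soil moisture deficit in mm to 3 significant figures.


Approach: apply the soil moisture deficit relation, SMD = (FC - theta)/100 * depth * 1000.
SMD = (34.5 - 26.9)/100 * 0.667 * 1000 = 50.7 mm
Therefore the soil moisture deficit = 50.7 mm.


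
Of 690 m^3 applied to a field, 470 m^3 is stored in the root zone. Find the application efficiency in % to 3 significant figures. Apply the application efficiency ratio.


Approach: apply the application efficiency ratio, Ea = (stored/applied)*100.
Ea = (470/690)*100 = 68.1 %
Therefore the application efficiency = 68.1 %.


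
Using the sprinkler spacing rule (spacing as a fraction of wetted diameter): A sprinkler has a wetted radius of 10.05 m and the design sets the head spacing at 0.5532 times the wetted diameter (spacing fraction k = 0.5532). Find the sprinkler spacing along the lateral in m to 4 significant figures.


Approach: apply the sprinkler spacing rule (spacing as a fraction of wetted diameter), S = k*(2*R).
S = 0.5532 * (2 * 10.05) = 11.12 m
Therefore the sprinkler spacing along the lateral = 11.12 m.


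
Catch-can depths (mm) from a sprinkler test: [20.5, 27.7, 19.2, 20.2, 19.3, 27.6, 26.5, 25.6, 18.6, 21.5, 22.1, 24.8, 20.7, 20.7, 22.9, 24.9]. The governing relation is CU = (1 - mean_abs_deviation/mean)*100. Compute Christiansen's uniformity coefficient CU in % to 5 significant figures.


mean = 22.67500 mm
mean |d_i - mean| = 2.659375 mm
CU = (1 - 2.659375/22.67500)*100 = 88.272 %
Therefore Christiansen's uniformity coefficient CU = 88.272 %.


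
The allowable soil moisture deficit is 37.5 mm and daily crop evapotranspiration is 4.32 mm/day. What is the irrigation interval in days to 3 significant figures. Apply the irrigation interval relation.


Approach: apply the irrigation interval relation, interval = SMD / ETc.
interval = 37.5 / 4.32 = 8.68 days
Therefore the irrigation interval = 8.68 days.


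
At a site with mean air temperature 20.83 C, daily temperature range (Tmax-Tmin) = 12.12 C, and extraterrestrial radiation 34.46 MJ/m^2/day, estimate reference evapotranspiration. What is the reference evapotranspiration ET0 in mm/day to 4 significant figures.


Approach: apply the Hargreaves-Samani method, ET0 = 0.0023*(Tmean+17.8)*sqrt(Tmax-Tmin)*0.408*Ra.
ET0 = 0.0023*(20.83+17.8)*sqrt(12.12)*0.408*34.46 = 4.349 mm/day
Therefore the reference evapotranspiration ET0 = 4.349 mm/day.


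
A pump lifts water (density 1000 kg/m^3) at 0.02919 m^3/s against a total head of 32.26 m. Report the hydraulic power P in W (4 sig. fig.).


Approach: apply the hydraulic power relation, P = rho*g*Q*H.
P = 1000 * 9.81 * 0.02919 * 32.26 = 9238 W
Therefore the hydraulic power P = 9238 W.


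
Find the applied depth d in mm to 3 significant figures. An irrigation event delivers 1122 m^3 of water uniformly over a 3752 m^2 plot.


Approach: apply depth from volume over area, d = (V/A)*1000.
d = (1122 / 3752) * 1000 = 299 mm
Therefore the applied depth d = 299 mm.


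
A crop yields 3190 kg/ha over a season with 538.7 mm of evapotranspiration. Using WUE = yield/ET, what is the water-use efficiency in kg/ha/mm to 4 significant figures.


WUE = 3190 / 538.7 = 5.922 kg/ha/mm
Therefore the water-use efficiency = 5.922 kg/ha/mm.


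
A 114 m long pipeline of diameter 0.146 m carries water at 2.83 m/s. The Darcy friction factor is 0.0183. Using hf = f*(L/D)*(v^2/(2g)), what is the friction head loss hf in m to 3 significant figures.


hf = 0.0183 * (114/0.146) * (2.83^2 / (2*9.81))
hf = 5.83 m
Therefore the friction head loss hf = 5.83 m.


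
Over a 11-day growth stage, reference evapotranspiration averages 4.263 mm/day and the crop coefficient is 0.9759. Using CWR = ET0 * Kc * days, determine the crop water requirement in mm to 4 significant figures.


CWR = 4.263 * 0.9759 * 11 = 45.76 mm
Therefore the crop water requirement = 45.76 mm.


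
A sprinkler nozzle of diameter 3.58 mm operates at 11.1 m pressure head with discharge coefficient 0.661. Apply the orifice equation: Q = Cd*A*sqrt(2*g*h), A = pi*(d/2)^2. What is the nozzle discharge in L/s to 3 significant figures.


A = pi*(3.58e-3/2)^2 = 1.0066e-05 m^2
Q = 0.661 * 1.0066e-05 * sqrt(2*9.81*11.1) * 1000 = 0.0982 L/s
Therefore the nozzle discharge = 0.0982 L/s.


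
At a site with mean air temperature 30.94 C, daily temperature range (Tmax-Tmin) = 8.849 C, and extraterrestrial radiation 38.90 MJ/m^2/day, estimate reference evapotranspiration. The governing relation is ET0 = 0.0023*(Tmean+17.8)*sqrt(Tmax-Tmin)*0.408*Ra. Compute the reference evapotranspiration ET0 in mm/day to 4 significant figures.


ET0 = 0.0023*(30.94+17.8)*sqrt(8.849)*0.408*38.90 = 5.293 mm/day
Therefore the reference evapotranspiration ET0 = 5.293 mm/day.


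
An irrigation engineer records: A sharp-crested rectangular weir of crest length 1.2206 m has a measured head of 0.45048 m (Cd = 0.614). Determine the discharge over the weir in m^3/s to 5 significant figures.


Approach: apply the rectangular weir equation, Q = (2/3)*Cd*L*sqrt(2g)*H^1.5.
Q = (2/3)*0.614*1.2206*sqrt(2*9.81)*0.45048^1.5 = 0.66913 m^3/s
Therefore the discharge over the weir = 0.66913 m^3/s.


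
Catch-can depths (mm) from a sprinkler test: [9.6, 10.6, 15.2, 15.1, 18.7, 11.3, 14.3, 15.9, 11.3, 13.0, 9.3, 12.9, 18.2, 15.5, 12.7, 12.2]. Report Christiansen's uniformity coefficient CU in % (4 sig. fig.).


Approach: apply Christiansen's uniformity coefficient, CU = (1 - mean_abs_deviation/mean)*100.
mean = 13.4875 mm
mean |d_i - mean| = 2.31094 mm
CU = (1 - 2.31094/13.4875)*100 = 82.87 %
Therefore Christiansen's uniformity coefficient CU = 82.87 %.


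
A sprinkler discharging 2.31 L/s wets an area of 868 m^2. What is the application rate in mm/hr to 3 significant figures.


Approach: apply the application rate relation, rate = (Q/A)*3600.
rate = (2.31 / 868) * 3600 = 9.58 mm/hr
Therefore the application rate = 9.58 mm/hr.


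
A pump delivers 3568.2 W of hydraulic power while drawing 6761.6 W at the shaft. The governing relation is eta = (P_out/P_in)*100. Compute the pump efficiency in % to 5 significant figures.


eta = (3568.2 / 6761.6) * 100 = 52.772 %
Therefore the pump efficiency = 52.772 %.


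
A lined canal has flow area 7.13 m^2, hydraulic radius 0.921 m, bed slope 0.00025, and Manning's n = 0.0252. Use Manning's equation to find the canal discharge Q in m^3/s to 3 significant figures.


Approach: apply Manning's equation, Q = (1/n)*A*R^(2/3)*S^(1/2).
Q = (1/0.0252) * 7.13 * 0.921^(2/3) * 0.00025^(1/2) = 4.23 m^3/s
Therefore the canal discharge Q = 4.23 m^3/s.


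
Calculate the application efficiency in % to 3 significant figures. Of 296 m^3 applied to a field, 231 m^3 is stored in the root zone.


Approach: apply the application efficiency ratio, Ea = (stored/applied)*100.
Ea = (231/296)*100 = 78.0 %
Therefore the application efficiency = 78.0 %.
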